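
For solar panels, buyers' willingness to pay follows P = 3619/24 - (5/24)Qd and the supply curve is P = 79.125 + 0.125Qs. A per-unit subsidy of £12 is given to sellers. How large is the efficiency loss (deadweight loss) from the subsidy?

Pre-subsidy: 3619/24 - (5/24)Q = 79.125 + 0.125Q gives Q* = 215 and P* = 106.
With the subsidy, sellers receive Ps = Pb + 12 for each unit, where Pb is the price buyers pay.
On the curves, Pb = 3619/24 - (5/24)Q and Ps = 79.125 + 0.125Q; the wedge Ps − Pb = 12 gives 79.125 + 0.125Q − (3619/24 - (5/24)Q) = 12, so Q' = 251.
Then Pb = 3619/24 − (5/24)·251 = 98.5 and Ps = 79.125 + 0.125·251 = 110.5.
The subsidy expands output by 251 − 215 = 36 past the efficient level; on those units the gap between marginal cost and willingness to pay runs from 0 up to 12.
DWL = ½ × 12 × 36 = 216.

Deadweight loss = £216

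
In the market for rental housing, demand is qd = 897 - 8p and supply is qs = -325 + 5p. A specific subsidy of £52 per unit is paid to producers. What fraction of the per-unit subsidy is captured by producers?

Pre-subsidy: 897 - 8p = -325 + 5p gives p* = 94, q* = 145.
With the subsidy, sellers receive ps = pb + 52 for each unit, where pb is the price buyers pay.
Supply in terms of pb becomes qs = -325 + 5(pb + 52) = -65 + 5pb. Setting this equal to demand: 897 - 8pb = -65 + 5pb, so pb = 74.
Sellers receive ps = 74 + 52 = 126; q' = 897 − 8·74 = 305.
Buyers' price falls by p* − pb = 94 − 74 = 20; sellers' price rises by ps − p* = 126 − 94 = 32.
So producers capture 32/52 = 8/13 of each unit of subsidy.

Producer share = 8/13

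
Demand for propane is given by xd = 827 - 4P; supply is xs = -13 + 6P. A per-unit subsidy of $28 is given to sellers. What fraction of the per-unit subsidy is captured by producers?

Producer share = 0.4

Pre-subsidy: 827 - 4P = -13 + 6P gives P* = 84, x* = 491.
With the subsidy, sellers receive Ps = Pb + 28 for each unit, where Pb is the price buyers pay.
Supply in terms of Pb becomes xs = -13 + 6(Pb + 28) = 155 + 6Pb. Setting this equal to demand: 827 - 4Pb = 155 + 6Pb, so Pb = 67.2.
Sellers receive Ps = 67.2 + 28 = 95.2; x' = 827 − 4·67.2 = 558.2.
Buyers' price falls by P* − Pb = 84 − 67.2 = 16.8; sellers' price rises by Ps − P* = 95.2 − 84 = 11.2.
So producers capture 11.2/28 = 0.4 of each unit of subsidy.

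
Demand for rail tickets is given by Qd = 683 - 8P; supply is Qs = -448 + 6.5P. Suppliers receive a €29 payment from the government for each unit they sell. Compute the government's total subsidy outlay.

Pre-subsidy: 683 - 8P = -448 + 6.5P gives P* = 78, Q* = 59.
With the subsidy, sellers receive Ps = Pb + 29 for each unit, where Pb is the price buyers pay.
Supply in terms of Pb becomes Qs = -448 + 6.5(Pb + 29) = -259.5 + 6.5Pb. Setting this equal to demand: 683 - 8Pb = -259.5 + 6.5Pb, so Pb = 65.
Sellers receive Ps = 65 + 29 = 94; Q' = 683 − 8·65 = 163.
Government outlay = subsidy × quantity = 29 × 163 = 4727.

Government cost = €4727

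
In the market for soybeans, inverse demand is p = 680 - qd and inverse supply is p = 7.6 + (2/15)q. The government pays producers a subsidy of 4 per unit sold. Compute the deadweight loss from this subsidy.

Deadweight loss = 120/17

Pre-subsidy: 680 - q = 7.6 + (2/15)q gives q* = 10086/17 and p* = 1474/17.
With the subsidy, sellers receive ps = pb + 4 for each unit, where pb is the price buyers pay.
On the curves, pb = 680 - q and ps = 7.6 + (2/15)q; the wedge ps − pb = 4 gives 7.6 + (2/15)q − (680 - q) = 4, so q' = 10146/17.
Then pb = 680 − 1·(10146/17) = 1414/17 and ps = 7.6 + (2/15)·(10146/17) = 1482/17.
The subsidy expands output by 10146/17 − 10086/17 = 60/17 past the efficient level; on those units the gap between marginal cost and willingness to pay runs from 0 up to 4.
DWL = ½ × 4 × 60/17 = 120/17.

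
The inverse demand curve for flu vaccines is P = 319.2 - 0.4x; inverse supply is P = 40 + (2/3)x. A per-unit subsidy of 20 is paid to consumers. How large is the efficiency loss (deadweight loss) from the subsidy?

Pre-subsidy: 319.2 - 0.4x = 40 + (2/3)x gives x* = 261.75 and P* = 214.5.
With the rebate, buyers effectively pay Pb = Ps − 20, where Ps is the price sellers receive.
On the curves, Pb = 319.2 - 0.4x and Ps = 40 + (2/3)x; the wedge Ps − Pb = 20 gives 40 + (2/3)x − (319.2 - 0.4x) = 20, so x' = 280.5.
Then Pb = 319.2 − 0.4·280.5 = 207 and Ps = 40 + (2/3)·280.5 = 227.
The subsidy expands output by 280.5 − 261.75 = 18.75 past the efficient level; on those units the gap between marginal cost and willingness to pay runs from 0 up to 20.
DWL = ½ × 20 × 18.75 = 187.5.

Deadweight loss = 187.5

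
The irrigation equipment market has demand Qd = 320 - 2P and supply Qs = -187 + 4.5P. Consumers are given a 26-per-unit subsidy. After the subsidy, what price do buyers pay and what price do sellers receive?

Buyers pay 60; sellers receive 86

Pre-subsidy: 320 - 2P = -187 + 4.5P gives P* = 78, Q* = 164.
With the rebate, buyers effectively pay Pb = Ps − 26, where Ps is the price sellers receive.
Demand in terms of Ps becomes Qd = 320 − 2(Ps − 26) = 372 - 2Ps. Setting this equal to supply: 372 - 2Ps = -187 + 4.5Ps, so Ps = 86.
Buyers pay Pb = 86 − 26 = 60; Q' = -187 + 4.5·86 = 200.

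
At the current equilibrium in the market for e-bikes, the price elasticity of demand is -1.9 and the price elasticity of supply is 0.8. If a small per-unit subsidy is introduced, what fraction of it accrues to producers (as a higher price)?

For a small subsidy around the equilibrium, the benefit split depends on the relative slopes, which at a point are proportional to the elasticities.
Buyer share = εs/(εs + |εd|) = 0.8/(0.8 + 1.9) = 8/27; seller share = |εd|/(εs + |εd|) = 19/27.
So producers capture 19/27 of the subsidy.

Producer share = 19/27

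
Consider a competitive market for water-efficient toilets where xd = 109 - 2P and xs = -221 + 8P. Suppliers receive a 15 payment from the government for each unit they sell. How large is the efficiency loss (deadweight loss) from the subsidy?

Pre-subsidy: 109 - 2P = -221 + 8P gives P* = 33, x* = 43.
With the subsidy, sellers receive Ps = Pb + 15 for each unit, where Pb is the price buyers pay.
Supply in terms of Pb becomes xs = -221 + 8(Pb + 15) = -101 + 8Pb. Setting this equal to demand: 109 - 2Pb = -101 + 8Pb, so Pb = 21.
Sellers receive Ps = 21 + 15 = 36; x' = 109 − 2·21 = 67.
The subsidy expands output by 67 − 43 = 24 past the efficient level; on those units the gap between marginal cost and willingness to pay runs from 0 up to 15.
DWL = ½ × 15 × 24 = 180.

Deadweight loss = 180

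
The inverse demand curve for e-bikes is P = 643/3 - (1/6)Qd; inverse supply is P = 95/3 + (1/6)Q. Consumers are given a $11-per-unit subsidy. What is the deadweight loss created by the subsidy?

Pre-subsidy: 643/3 - (1/6)Q = 95/3 + (1/6)Q gives Q* = 548 and P* = 123.
With the rebate, buyers effectively pay Pb = Ps − 11, where Ps is the price sellers receive.
On the curves, Pb = 643/3 - (1/6)Q and Ps = 95/3 + (1/6)Q; the wedge Ps − Pb = 11 gives 95/3 + (1/6)Q − (643/3 - (1/6)Q) = 11, so Q' = 581.
Then Pb = 643/3 − (1/6)·581 = 117.5 and Ps = 95/3 + (1/6)·581 = 128.5.
The subsidy expands output by 581 − 548 = 33 past the efficient level; on those units the gap between marginal cost and willingness to pay runs from 0 up to 11.
DWL = ½ × 11 × 33 = 181.5.

Deadweight loss = $181.5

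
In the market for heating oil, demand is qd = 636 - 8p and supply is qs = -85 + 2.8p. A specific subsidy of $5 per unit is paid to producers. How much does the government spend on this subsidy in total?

Government cost = 15160/27

Pre-subsidy: 636 - 8p = -85 + 2.8p gives p* = 3605/54, q* = 2752/27.
With the subsidy, sellers receive ps = pb + 5 for each unit, where pb is the price buyers pay.
Supply in terms of pb becomes qs = -85 + 2.8(pb + 5) = -71 + 2.8pb. Setting this equal to demand: 636 - 8pb = -71 + 2.8pb, so pb = 3535/54.
Sellers receive ps = 3535/54 + 5 = 3805/54; q' = 636 − 8·(3535/54) = 3032/27.
Government outlay = subsidy × quantity = 5 × 3032/27 = 15160/27.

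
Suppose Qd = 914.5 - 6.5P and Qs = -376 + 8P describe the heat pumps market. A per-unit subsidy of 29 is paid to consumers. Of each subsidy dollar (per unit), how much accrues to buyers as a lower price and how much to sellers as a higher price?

Buyers gain 16 per unit; sellers gain 13 per unit

Pre-subsidy: 914.5 - 6.5P = -376 + 8P gives P* = 89, Q* = 336.
With the rebate, buyers effectively pay Pb = Ps − 29, where Ps is the price sellers receive.
Demand in terms of Ps becomes Qd = 914.5 − 6.5(Ps − 29) = 1103 - 6.5Ps. Setting this equal to supply: 1103 - 6.5Ps = -376 + 8Ps, so Ps = 102.
Buyers pay Pb = 102 − 29 = 73; Q' = -376 + 8·102 = 440.
Buyers' price falls by P* − Pb = 89 − 73 = 16; sellers' price rises by Ps − P* = 102 − 89 = 13.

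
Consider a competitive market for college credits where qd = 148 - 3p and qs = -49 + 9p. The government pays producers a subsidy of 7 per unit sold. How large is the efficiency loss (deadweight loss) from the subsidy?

Pre-subsidy: 148 - 3p = -49 + 9p gives p* = 197/12, q* = 98.75.
With the subsidy, sellers receive ps = pb + 7 for each unit, where pb is the price buyers pay.
Supply in terms of pb becomes qs = -49 + 9(pb + 7) = 14 + 9pb. Setting this equal to demand: 148 - 3pb = 14 + 9pb, so pb = 67/6.
Sellers receive ps = 67/6 + 7 = 109/6; q' = 148 − 3·(67/6) = 114.5.
The subsidy expands output by 114.5 − 98.75 = 15.75 past the efficient level; on those units the gap between marginal cost and willingness to pay runs from 0 up to 7.
DWL = ½ × 7 × 15.75 = 55.125.

Deadweight loss = 55.125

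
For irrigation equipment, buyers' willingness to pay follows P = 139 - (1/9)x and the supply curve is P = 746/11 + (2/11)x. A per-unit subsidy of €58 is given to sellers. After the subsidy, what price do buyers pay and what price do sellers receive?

Buyers pay €90; sellers receive €148

Pre-subsidy: 139 - (1/9)x = 746/11 + (2/11)x gives x* = 243 and P* = 112.
With the subsidy, sellers receive Ps = Pb + 58 for each unit, where Pb is the price buyers pay.
On the curves, Pb = 139 - (1/9)x and Ps = 746/11 + (2/11)x; the wedge Ps − Pb = 58 gives 746/11 + (2/11)x − (139 - (1/9)x) = 58, so x' = 441.
Then Pb = 139 − (1/9)·441 = 90 and Ps = 746/11 + (2/11)·441 = 148.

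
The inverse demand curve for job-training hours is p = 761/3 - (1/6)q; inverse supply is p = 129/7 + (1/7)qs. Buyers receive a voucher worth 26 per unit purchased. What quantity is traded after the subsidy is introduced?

Pre-subsidy: 761/3 - (1/6)q = 129/7 + (1/7)q gives q* = 760 and p* = 127.
With the rebate, buyers effectively pay pb = ps − 26, where ps is the price sellers receive.
On the curves, pb = 761/3 - (1/6)q and ps = 129/7 + (1/7)q; the wedge ps − pb = 26 gives 129/7 + (1/7)q − (761/3 - (1/6)q) = 26, so q' = 844.
Then pb = 761/3 − (1/6)·844 = 113 and ps = 129/7 + (1/7)·844 = 139.

q' = 844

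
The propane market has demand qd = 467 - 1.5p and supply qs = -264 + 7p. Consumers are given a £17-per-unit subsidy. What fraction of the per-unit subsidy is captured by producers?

Pre-subsidy: 467 - 1.5p = -264 + 7p gives p* = 86, q* = 338.
With the rebate, buyers effectively pay pb = ps − 17, where ps is the price sellers receive.
Demand in terms of ps becomes qd = 467 − 1.5(ps − 17) = 492.5 - 1.5ps. Setting this equal to supply: 492.5 - 1.5ps = -264 + 7ps, so ps = 89.
Buyers pay pb = 89 − 17 = 72; q' = -264 + 7·89 = 359.
Buyers' price falls by p* − pb = 86 − 72 = 14; sellers' price rises by ps − p* = 89 − 86 = 3.
So producers capture 3/17 = 3/17 of each unit of subsidy.

Producer share = 3/17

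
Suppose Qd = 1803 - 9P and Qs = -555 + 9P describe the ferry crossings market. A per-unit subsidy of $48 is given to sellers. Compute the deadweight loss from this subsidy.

Deadweight loss = $5184

Pre-subsidy: 1803 - 9P = -555 + 9P gives P* = 131, Q* = 624.
With the subsidy, sellers receive Ps = Pb + 48 for each unit, where Pb is the price buyers pay.
Supply in terms of Pb becomes Qs = -555 + 9(Pb + 48) = -123 + 9Pb. Setting this equal to demand: 1803 - 9Pb = -123 + 9Pb, so Pb = 107.
Sellers receive Ps = 107 + 48 = 155; Q' = 1803 − 9·107 = 840.
The subsidy expands output by 840 − 624 = 216 past the efficient level; on those units the gap between marginal cost and willingness to pay runs from 0 up to 48.
DWL = ½ × 48 × 216 = 5184.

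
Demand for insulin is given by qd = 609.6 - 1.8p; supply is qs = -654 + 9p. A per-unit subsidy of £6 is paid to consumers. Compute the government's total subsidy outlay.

Pre-subsidy: 609.6 - 1.8p = -654 + 9p gives p* = 117, q* = 399.
With the rebate, buyers effectively pay pb = ps − 6, where ps is the price sellers receive.
Demand in terms of ps becomes qd = 609.6 − 1.8(ps − 6) = 620.4 - 1.8ps. Setting this equal to supply: 620.4 - 1.8ps = -654 + 9ps, so ps = 118.
Buyers pay pb = 118 − 6 = 112; q' = -654 + 9·118 = 408.
Government outlay = subsidy × quantity = 6 × 408 = 2448.

Government cost = £2448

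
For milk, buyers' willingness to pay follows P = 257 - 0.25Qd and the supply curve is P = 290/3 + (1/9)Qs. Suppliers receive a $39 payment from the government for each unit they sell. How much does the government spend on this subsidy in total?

Government cost = $21528

Pre-subsidy: 257 - 0.25Q = 290/3 + (1/9)Q gives Q* = 444 and P* = 146.
With the subsidy, sellers receive Ps = Pb + 39 for each unit, where Pb is the price buyers pay.
On the curves, Pb = 257 - 0.25Q and Ps = 290/3 + (1/9)Q; the wedge Ps − Pb = 39 gives 290/3 + (1/9)Q − (257 - 0.25Q) = 39, so Q' = 552.
Then Pb = 257 − 0.25·552 = 119 and Ps = 290/3 + (1/9)·552 = 158.
Government outlay = subsidy × quantity = 39 × 552 = 21528.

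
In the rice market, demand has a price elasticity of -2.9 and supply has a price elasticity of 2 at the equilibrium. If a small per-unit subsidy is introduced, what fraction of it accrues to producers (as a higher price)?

Producer share = 29/49

For a small subsidy around the equilibrium, the benefit split depends on the relative slopes, which at a point are proportional to the elasticities.
Buyer share = εs/(εs + |εd|) = 2/(2 + 2.9) = 20/49; seller share = |εd|/(εs + |εd|) = 29/49.
So producers capture 29/49 of the subsidy.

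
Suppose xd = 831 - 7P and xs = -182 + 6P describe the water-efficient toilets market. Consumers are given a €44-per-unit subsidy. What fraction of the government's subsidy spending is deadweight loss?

DWL / government spending = 231/1390

Pre-subsidy: 831 - 7P = -182 + 6P gives P* = 1013/13, x* = 3712/13.
With the rebate, buyers effectively pay Pb = Ps − 44, where Ps is the price sellers receive.
Demand in terms of Ps becomes xd = 831 − 7(Ps − 44) = 1139 - 7Ps. Setting this equal to supply: 1139 - 7Ps = -182 + 6Ps, so Ps = 1321/13.
Buyers pay Pb = 1321/13 − 44 = 749/13; x' = -182 + 6·(1321/13) = 5560/13.
ΔCS = ½(3712/13 + 5560/13)(1013/13 − 749/13) = 1223904/169; ΔPS = ½(3712/13 + 5560/13)(1321/13 − 1013/13) = 1427888/169.
Government spending = 44 × 5560/13 = 244640/13.
DWL = ½ × 44 × (5560/13 − 3712/13) = 40656/13; fraction = (40656/13) / (244640/13) = 231/1390.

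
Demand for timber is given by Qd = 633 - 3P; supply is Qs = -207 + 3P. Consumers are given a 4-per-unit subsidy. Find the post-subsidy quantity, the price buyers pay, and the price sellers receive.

Pre-subsidy: 633 - 3P = -207 + 3P gives P* = 140, Q* = 213.
With the rebate, buyers effectively pay Pb = Ps − 4, where Ps is the price sellers receive.
Demand in terms of Ps becomes Qd = 633 − 3(Ps − 4) = 645 - 3Ps. Setting this equal to supply: 645 - 3Ps = -207 + 3Ps, so Ps = 142.
Buyers pay Pb = 142 − 4 = 138; Q' = -207 + 3·142 = 219.

Q' = 219; buyers pay 138; sellers receive 142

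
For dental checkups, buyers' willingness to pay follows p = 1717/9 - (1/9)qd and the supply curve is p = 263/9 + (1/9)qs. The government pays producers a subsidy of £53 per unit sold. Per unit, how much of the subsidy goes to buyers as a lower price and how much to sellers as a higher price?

Pre-subsidy: 1717/9 - (1/9)q = 263/9 + (1/9)q gives q* = 727 and p* = 110.
With the subsidy, sellers receive ps = pb + 53 for each unit, where pb is the price buyers pay.
On the curves, pb = 1717/9 - (1/9)q and ps = 263/9 + (1/9)q; the wedge ps − pb = 53 gives 263/9 + (1/9)q − (1717/9 - (1/9)q) = 53, so q' = 965.5.
Then pb = 1717/9 − (1/9)·965.5 = 83.5 and ps = 263/9 + (1/9)·965.5 = 136.5.
Buyers' price falls by p* − pb = 110 − 83.5 = 26.5; sellers' price rises by ps − p* = 136.5 − 110 = 26.5.

Buyers gain £26.5 per unit; sellers gain £26.5 per unit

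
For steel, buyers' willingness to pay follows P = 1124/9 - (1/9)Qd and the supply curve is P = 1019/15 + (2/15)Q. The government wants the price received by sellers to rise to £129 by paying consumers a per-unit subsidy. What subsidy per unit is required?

Required subsidy s = £55 per unit

At a seller price of 129, quantity supplied is -509.5 + 7.5·129 = 458.
Buyers absorb 458 only when they pay Pb = 1124/9 − (1/9)·458 = 74.
s = Ps − Pb = 129 − 74 = 55.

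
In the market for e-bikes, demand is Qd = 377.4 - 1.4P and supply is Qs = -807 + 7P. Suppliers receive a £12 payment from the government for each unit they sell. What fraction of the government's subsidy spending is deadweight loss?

Pre-subsidy: 377.4 - 1.4P = -807 + 7P gives P* = 141, Q* = 180.
With the subsidy, sellers receive Ps = Pb + 12 for each unit, where Pb is the price buyers pay.
Supply in terms of Pb becomes Qs = -807 + 7(Pb + 12) = -723 + 7Pb. Setting this equal to demand: 377.4 - 1.4Pb = -723 + 7Pb, so Pb = 131.
Sellers receive Ps = 131 + 12 = 143; Q' = 377.4 − 1.4·131 = 194.
ΔCS = ½(180 + 194)(141 − 131) = 1870; ΔPS = ½(180 + 194)(143 − 141) = 374.
Government spending = 12 × 194 = 2328.
DWL = ½ × 12 × (194 − 180) = 84; fraction = 84 / 2328 = 7/194.

DWL / government spending = 7/194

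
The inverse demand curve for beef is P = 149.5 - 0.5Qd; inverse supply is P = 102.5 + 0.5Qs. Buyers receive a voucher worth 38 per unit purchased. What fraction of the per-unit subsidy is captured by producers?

Producer share = 0.5

Pre-subsidy: 149.5 - 0.5Q = 102.5 + 0.5Q gives Q* = 47 and P* = 126.
With the rebate, buyers effectively pay Pb = Ps − 38, where Ps is the price sellers receive.
On the curves, Pb = 149.5 - 0.5Q and Ps = 102.5 + 0.5Q; the wedge Ps − Pb = 38 gives 102.5 + 0.5Q − (149.5 - 0.5Q) = 38, so Q' = 85.
Then Pb = 149.5 − 0.5·85 = 107 and Ps = 102.5 + 0.5·85 = 145.
Buyers' price falls by P* − Pb = 126 − 107 = 19; sellers' price rises by Ps − P* = 145 − 126 = 19.
So producers capture 19/38 = 0.5 of each unit of subsidy.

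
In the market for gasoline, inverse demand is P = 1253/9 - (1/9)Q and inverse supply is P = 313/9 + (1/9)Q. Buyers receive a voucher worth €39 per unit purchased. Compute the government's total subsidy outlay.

Government cost = €25174.5

Pre-subsidy: 1253/9 - (1/9)Q = 313/9 + (1/9)Q gives Q* = 470 and P* = 87.
With the rebate, buyers effectively pay Pb = Ps − 39, where Ps is the price sellers receive.
On the curves, Pb = 1253/9 - (1/9)Q and Ps = 313/9 + (1/9)Q; the wedge Ps − Pb = 39 gives 313/9 + (1/9)Q − (1253/9 - (1/9)Q) = 39, so Q' = 645.5.
Then Pb = 1253/9 − (1/9)·645.5 = 67.5 and Ps = 313/9 + (1/9)·645.5 = 106.5.
Government outlay = subsidy × quantity = 39 × 645.5 = 25174.5.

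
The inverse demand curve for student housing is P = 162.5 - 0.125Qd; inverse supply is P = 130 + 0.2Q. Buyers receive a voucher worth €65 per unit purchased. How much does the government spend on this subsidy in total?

Pre-subsidy: 162.5 - 0.125Q = 130 + 0.2Q gives Q* = 100 and P* = 150.
With the rebate, buyers effectively pay Pb = Ps − 65, where Ps is the price sellers receive.
On the curves, Pb = 162.5 - 0.125Q and Ps = 130 + 0.2Q; the wedge Ps − Pb = 65 gives 130 + 0.2Q − (162.5 - 0.125Q) = 65, so Q' = 300.
Then Pb = 162.5 − 0.125·300 = 125 and Ps = 130 + 0.2·300 = 190.
Government outlay = subsidy × quantity = 65 × 300 = 19500.

Government cost = €19500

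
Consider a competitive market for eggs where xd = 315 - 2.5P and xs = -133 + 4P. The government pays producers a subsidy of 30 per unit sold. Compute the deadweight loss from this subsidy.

Deadweight loss = 9000/13

Pre-subsidy: 315 - 2.5P = -133 + 4P gives P* = 896/13, x* = 1855/13.
With the subsidy, sellers receive Ps = Pb + 30 for each unit, where Pb is the price buyers pay.
Supply in terms of Pb becomes xs = -133 + 4(Pb + 30) = -13 + 4Pb. Setting this equal to demand: 315 - 2.5Pb = -13 + 4Pb, so Pb = 656/13.
Sellers receive Ps = 656/13 + 30 = 1046/13; x' = 315 − 2.5·(656/13) = 2455/13.
The subsidy expands output by 2455/13 − 1855/13 = 600/13 past the efficient level; on those units the gap between marginal cost and willingness to pay runs from 0 up to 30.
DWL = ½ × 30 × 600/13 = 9000/13.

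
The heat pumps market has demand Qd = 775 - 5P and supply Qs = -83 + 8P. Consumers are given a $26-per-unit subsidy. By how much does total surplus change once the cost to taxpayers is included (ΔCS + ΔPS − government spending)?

Pre-subsidy: 775 - 5P = -83 + 8P gives P* = 66, Q* = 445.
With the rebate, buyers effectively pay Pb = Ps − 26, where Ps is the price sellers receive.
Demand in terms of Ps becomes Qd = 775 − 5(Ps − 26) = 905 - 5Ps. Setting this equal to supply: 905 - 5Ps = -83 + 8Ps, so Ps = 76.
Buyers pay Pb = 76 − 26 = 50; Q' = -83 + 8·76 = 525.
ΔCS = ½(445 + 525)(66 − 50) = 7760; ΔPS = ½(445 + 525)(76 − 66) = 4850.
Government spending = 26 × 525 = 13650.
Net change = 7760 + 4850 − 13650 = -1040. The loss equals the DWL triangle ½·26·80.

Net change in total surplus = -$1040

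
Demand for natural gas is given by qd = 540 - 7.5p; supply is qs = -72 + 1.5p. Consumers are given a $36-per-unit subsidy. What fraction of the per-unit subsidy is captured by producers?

Producer share = 5/6

Pre-subsidy: 540 - 7.5p = -72 + 1.5p gives p* = 68, q* = 30.
With the rebate, buyers effectively pay pb = ps − 36, where ps is the price sellers receive.
Demand in terms of ps becomes qd = 540 − 7.5(ps − 36) = 810 - 7.5ps. Setting this equal to supply: 810 - 7.5ps = -72 + 1.5ps, so ps = 98.
Buyers pay pb = 98 − 36 = 62; q' = -72 + 1.5·98 = 75.
Buyers' price falls by p* − pb = 68 − 62 = 6; sellers' price rises by ps − p* = 98 − 68 = 30.
So producers capture 30/36 = 5/6 of each unit of subsidy.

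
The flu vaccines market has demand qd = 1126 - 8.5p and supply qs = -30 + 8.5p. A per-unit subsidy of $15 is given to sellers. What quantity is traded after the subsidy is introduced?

q' = 611.75

Pre-subsidy: 1126 - 8.5p = -30 + 8.5p gives p* = 68, q* = 548.
With the subsidy, sellers receive ps = pb + 15 for each unit, where pb is the price buyers pay.
Supply in terms of pb becomes qs = -30 + 8.5(pb + 15) = 97.5 + 8.5pb. Setting this equal to demand: 1126 - 8.5pb = 97.5 + 8.5pb, so pb = 60.5.
Sellers receive ps = 60.5 + 15 = 75.5; q' = 1126 − 8.5·60.5 = 611.75.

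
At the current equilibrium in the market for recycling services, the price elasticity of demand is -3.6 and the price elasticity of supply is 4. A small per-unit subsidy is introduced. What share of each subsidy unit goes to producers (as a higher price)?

Producer share = 9/19

For a small subsidy around the equilibrium, the benefit split depends on the relative slopes, which at a point are proportional to the elasticities.
Buyer share = εs/(εs + |εd|) = 4/(4 + 3.6) = 10/19; seller share = |εd|/(εs + |εd|) = 9/19.
So producers capture 9/19 of the subsidy.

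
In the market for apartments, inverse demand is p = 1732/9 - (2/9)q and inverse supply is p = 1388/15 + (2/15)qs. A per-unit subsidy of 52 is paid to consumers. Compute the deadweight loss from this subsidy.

Pre-subsidy: 1732/9 - (2/9)q = 1388/15 + (2/15)q gives q* = 281 and p* = 130.
With the rebate, buyers effectively pay pb = ps − 52, where ps is the price sellers receive.
On the curves, pb = 1732/9 - (2/9)q and ps = 1388/15 + (2/15)q; the wedge ps − pb = 52 gives 1388/15 + (2/15)q − (1732/9 - (2/9)q) = 52, so q' = 427.25.
Then pb = 1732/9 − (2/9)·427.25 = 97.5 and ps = 1388/15 + (2/15)·427.25 = 149.5.
The subsidy expands output by 427.25 − 281 = 146.25 past the efficient level; on those units the gap between marginal cost and willingness to pay runs from 0 up to 52.
DWL = ½ × 52 × 146.25 = 3802.5.

Deadweight loss = 3802.5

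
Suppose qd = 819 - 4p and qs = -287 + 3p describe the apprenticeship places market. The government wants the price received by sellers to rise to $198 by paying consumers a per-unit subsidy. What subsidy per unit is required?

Required subsidy s = $70 per unit

At a seller price of 198, quantity supplied is -287 + 3·198 = 307.
Buyers absorb 307 only when they pay pb with 819 − 4·pb = 307, i.e. pb = 128.
s = ps − pb = 198 − 128 = 70.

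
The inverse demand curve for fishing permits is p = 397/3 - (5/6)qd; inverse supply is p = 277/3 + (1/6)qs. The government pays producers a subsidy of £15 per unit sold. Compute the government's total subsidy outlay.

Pre-subsidy: 397/3 - (5/6)q = 277/3 + (1/6)q gives q* = 40 and p* = 99.
With the subsidy, sellers receive ps = pb + 15 for each unit, where pb is the price buyers pay.
On the curves, pb = 397/3 - (5/6)q and ps = 277/3 + (1/6)q; the wedge ps − pb = 15 gives 277/3 + (1/6)q − (397/3 - (5/6)q) = 15, so q' = 55.
Then pb = 397/3 − (5/6)·55 = 86.5 and ps = 277/3 + (1/6)·55 = 101.5.
Government outlay = subsidy × quantity = 15 × 55 = 825.

Government cost = £825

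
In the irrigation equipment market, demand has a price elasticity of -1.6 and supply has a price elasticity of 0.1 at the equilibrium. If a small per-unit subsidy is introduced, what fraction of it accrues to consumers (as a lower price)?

Consumer share = 1/17

For a small subsidy around the equilibrium, the benefit split depends on the relative slopes, which at a point are proportional to the elasticities.
Buyer share = εs/(εs + |εd|) = 0.1/(0.1 + 1.6) = 1/17; seller share = |εd|/(εs + |εd|) = 16/17.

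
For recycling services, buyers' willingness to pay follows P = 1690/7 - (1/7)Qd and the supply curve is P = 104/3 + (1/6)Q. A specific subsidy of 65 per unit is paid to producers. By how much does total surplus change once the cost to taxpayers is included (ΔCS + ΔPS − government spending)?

Pre-subsidy: 1690/7 - (1/7)Q = 104/3 + (1/6)Q gives Q* = 668 and P* = 146.
With the subsidy, sellers receive Ps = Pb + 65 for each unit, where Pb is the price buyers pay.
On the curves, Pb = 1690/7 - (1/7)Q and Ps = 104/3 + (1/6)Q; the wedge Ps − Pb = 65 gives 104/3 + (1/6)Q − (1690/7 - (1/7)Q) = 65, so Q' = 878.
Then Pb = 1690/7 − (1/7)·878 = 116 and Ps = 104/3 + (1/6)·878 = 181.
ΔCS = ½(668 + 878)(146 − 116) = 23190; ΔPS = ½(668 + 878)(181 − 146) = 27055.
Government spending = 65 × 878 = 57070.
Net change = 23190 + 27055 − 57070 = -6825. The loss equals the DWL triangle ½·65·210.

Net change in total surplus = -6825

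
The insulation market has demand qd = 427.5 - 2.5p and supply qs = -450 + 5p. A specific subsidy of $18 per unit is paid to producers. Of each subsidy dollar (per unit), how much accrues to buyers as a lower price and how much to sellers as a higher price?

Buyers gain $12 per unit; sellers gain $6 per unit

Pre-subsidy: 427.5 - 2.5p = -450 + 5p gives p* = 117, q* = 135.
With the subsidy, sellers receive ps = pb + 18 for each unit, where pb is the price buyers pay.
Supply in terms of pb becomes qs = -450 + 5(pb + 18) = -360 + 5pb. Setting this equal to demand: 427.5 - 2.5pb = -360 + 5pb, so pb = 105.
Sellers receive ps = 105 + 18 = 123; q' = 427.5 − 2.5·105 = 165.
Buyers' price falls by p* − pb = 117 − 105 = 12; sellers' price rises by ps − p* = 123 − 117 = 6.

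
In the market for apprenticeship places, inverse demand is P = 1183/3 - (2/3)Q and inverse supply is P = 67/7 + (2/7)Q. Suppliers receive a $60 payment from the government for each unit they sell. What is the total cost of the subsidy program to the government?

Pre-subsidy: 1183/3 - (2/3)Q = 67/7 + (2/7)Q gives Q* = 404 and P* = 125.
With the subsidy, sellers receive Ps = Pb + 60 for each unit, where Pb is the price buyers pay.
On the curves, Pb = 1183/3 - (2/3)Q and Ps = 67/7 + (2/7)Q; the wedge Ps − Pb = 60 gives 67/7 + (2/7)Q − (1183/3 - (2/3)Q) = 60, so Q' = 467.
Then Pb = 1183/3 − (2/3)·467 = 83 and Ps = 67/7 + (2/7)·467 = 143.
Government outlay = subsidy × quantity = 60 × 467 = 28020.

Government cost = $28020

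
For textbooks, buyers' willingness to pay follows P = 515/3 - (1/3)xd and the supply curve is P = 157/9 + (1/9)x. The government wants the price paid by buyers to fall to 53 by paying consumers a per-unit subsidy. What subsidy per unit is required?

At a buyer price of 53, quantity demanded is 515 − 3·53 = 356.
Sellers supply 356 only when they receive Ps = 157/9 + (1/9)·356 = 57.
s = Ps − Pb = 57 − 53 = 4.

Required subsidy s = 4 per unit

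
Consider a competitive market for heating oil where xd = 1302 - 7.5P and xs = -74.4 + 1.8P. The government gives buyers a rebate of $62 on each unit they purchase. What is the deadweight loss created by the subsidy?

Deadweight loss = $2790

Pre-subsidy: 1302 - 7.5P = -74.4 + 1.8P gives P* = 148, x* = 192.
With the rebate, buyers effectively pay Pb = Ps − 62, where Ps is the price sellers receive.
Demand in terms of Ps becomes xd = 1302 − 7.5(Ps − 62) = 1767 - 7.5Ps. Setting this equal to supply: 1767 - 7.5Ps = -74.4 + 1.8Ps, so Ps = 198.
Buyers pay Pb = 198 − 62 = 136; x' = -74.4 + 1.8·198 = 282.
The subsidy expands output by 282 − 192 = 90 past the efficient level; on those units the gap between marginal cost and willingness to pay runs from 0 up to 62.
DWL = ½ × 62 × 90 = 2790.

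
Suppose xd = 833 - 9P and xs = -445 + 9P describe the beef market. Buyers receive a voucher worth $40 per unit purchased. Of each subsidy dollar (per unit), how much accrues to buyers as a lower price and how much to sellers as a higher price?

Pre-subsidy: 833 - 9P = -445 + 9P gives P* = 71, x* = 194.
With the rebate, buyers effectively pay Pb = Ps − 40, where Ps is the price sellers receive.
Demand in terms of Ps becomes xd = 833 − 9(Ps − 40) = 1193 - 9Ps. Setting this equal to supply: 1193 - 9Ps = -445 + 9Ps, so Ps = 91.
Buyers pay Pb = 91 − 40 = 51; x' = -445 + 9·91 = 374.
Buyers' price falls by P* − Pb = 71 − 51 = 20; sellers' price rises by Ps − P* = 91 − 71 = 20.

Buyers gain $20 per unit; sellers gain $20 per unit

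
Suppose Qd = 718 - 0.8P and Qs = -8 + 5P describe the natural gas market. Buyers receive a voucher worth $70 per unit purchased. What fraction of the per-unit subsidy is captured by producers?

Pre-subsidy: 718 - 0.8P = -8 + 5P gives P* = 3630/29, Q* = 17918/29.
With the rebate, buyers effectively pay Pb = Ps − 70, where Ps is the price sellers receive.
Demand in terms of Ps becomes Qd = 718 − 0.8(Ps − 70) = 774 - 0.8Ps. Setting this equal to supply: 774 - 0.8Ps = -8 + 5Ps, so Ps = 3910/29.
Buyers pay Pb = 3910/29 − 70 = 1880/29; Q' = -8 + 5·(3910/29) = 19318/29.
Buyers' price falls by P* − Pb = 3630/29 − 1880/29 = 1750/29; sellers' price rises by Ps − P* = 3910/29 − 3630/29 = 280/29.
So producers capture (280/29)/70 = 4/29 of each unit of subsidy.

Producer share = 4/29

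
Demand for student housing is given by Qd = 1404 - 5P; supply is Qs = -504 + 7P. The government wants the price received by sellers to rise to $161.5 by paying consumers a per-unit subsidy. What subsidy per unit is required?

At a seller price of 161.5, quantity supplied is -504 + 7·161.5 = 626.5.
Buyers absorb 626.5 only when they pay Pb with 1404 − 5·Pb = 626.5, i.e. Pb = 155.5.
s = Ps − Pb = 161.5 − 155.5 = 6.

Required subsidy s = $6 per unit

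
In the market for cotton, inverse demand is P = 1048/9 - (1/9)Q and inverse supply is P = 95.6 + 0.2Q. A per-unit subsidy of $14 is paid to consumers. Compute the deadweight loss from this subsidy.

Pre-subsidy: 1048/9 - (1/9)Q = 95.6 + 0.2Q gives Q* = 67 and P* = 109.
With the rebate, buyers effectively pay Pb = Ps − 14, where Ps is the price sellers receive.
On the curves, Pb = 1048/9 - (1/9)Q and Ps = 95.6 + 0.2Q; the wedge Ps − Pb = 14 gives 95.6 + 0.2Q − (1048/9 - (1/9)Q) = 14, so Q' = 112.
Then Pb = 1048/9 − (1/9)·112 = 104 and Ps = 95.6 + 0.2·112 = 118.
The subsidy expands output by 112 − 67 = 45 past the efficient level; on those units the gap between marginal cost and willingness to pay runs from 0 up to 14.
DWL = ½ × 14 × 45 = 315.

Deadweight loss = $315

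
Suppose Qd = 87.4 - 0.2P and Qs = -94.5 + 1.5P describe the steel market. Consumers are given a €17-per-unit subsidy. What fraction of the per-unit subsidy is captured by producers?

Producer share = 2/17

Pre-subsidy: 87.4 - 0.2P = -94.5 + 1.5P gives P* = 107, Q* = 66.
With the rebate, buyers effectively pay Pb = Ps − 17, where Ps is the price sellers receive.
Demand in terms of Ps becomes Qd = 87.4 − 0.2(Ps − 17) = 90.8 - 0.2Ps. Setting this equal to supply: 90.8 - 0.2Ps = -94.5 + 1.5Ps, so Ps = 109.
Buyers pay Pb = 109 − 17 = 92; Q' = -94.5 + 1.5·109 = 69.
Buyers' price falls by P* − Pb = 107 − 92 = 15; sellers' price rises by Ps − P* = 109 − 107 = 2.
So producers capture 2/17 = 2/17 of each unit of subsidy.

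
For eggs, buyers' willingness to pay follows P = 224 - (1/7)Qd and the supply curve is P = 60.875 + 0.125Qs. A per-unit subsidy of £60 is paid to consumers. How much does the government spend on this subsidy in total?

Pre-subsidy: 224 - (1/7)Q = 60.875 + 0.125Q gives Q* = 609 and P* = 137.
With the rebate, buyers effectively pay Pb = Ps − 60, where Ps is the price sellers receive.
On the curves, Pb = 224 - (1/7)Q and Ps = 60.875 + 0.125Q; the wedge Ps − Pb = 60 gives 60.875 + 0.125Q − (224 - (1/7)Q) = 60, so Q' = 833.
Then Pb = 224 − (1/7)·833 = 105 and Ps = 60.875 + 0.125·833 = 165.
Government outlay = subsidy × quantity = 60 × 833 = 49980.

Government cost = £49980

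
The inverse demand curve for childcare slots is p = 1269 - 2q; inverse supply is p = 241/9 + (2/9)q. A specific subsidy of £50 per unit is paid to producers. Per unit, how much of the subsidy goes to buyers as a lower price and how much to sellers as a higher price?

Buyers gain £45 per unit; sellers gain £5 per unit

Pre-subsidy: 1269 - 2q = 241/9 + (2/9)q gives q* = 559 and p* = 151.
With the subsidy, sellers receive ps = pb + 50 for each unit, where pb is the price buyers pay.
On the curves, pb = 1269 - 2q and ps = 241/9 + (2/9)q; the wedge ps − pb = 50 gives 241/9 + (2/9)q − (1269 - 2q) = 50, so q' = 581.5.
Then pb = 1269 − 2·581.5 = 106 and ps = 241/9 + (2/9)·581.5 = 156.
Buyers' price falls by p* − pb = 151 − 106 = 45; sellers' price rises by ps − p* = 156 − 151 = 5.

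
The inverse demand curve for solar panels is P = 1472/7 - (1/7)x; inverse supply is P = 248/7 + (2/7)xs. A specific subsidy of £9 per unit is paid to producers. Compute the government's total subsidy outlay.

Government cost = £3861

Pre-subsidy: 1472/7 - (1/7)x = 248/7 + (2/7)x gives x* = 408 and P* = 152.
With the subsidy, sellers receive Ps = Pb + 9 for each unit, where Pb is the price buyers pay.
On the curves, Pb = 1472/7 - (1/7)x and Ps = 248/7 + (2/7)x; the wedge Ps − Pb = 9 gives 248/7 + (2/7)x − (1472/7 - (1/7)x) = 9, so x' = 429.
Then Pb = 1472/7 − (1/7)·429 = 149 and Ps = 248/7 + (2/7)·429 = 158.
Government outlay = subsidy × quantity = 9 × 429 = 3861.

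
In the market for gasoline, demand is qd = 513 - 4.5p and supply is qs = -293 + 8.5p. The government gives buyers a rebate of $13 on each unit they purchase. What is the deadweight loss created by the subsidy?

Pre-subsidy: 513 - 4.5p = -293 + 8.5p gives p* = 62, q* = 234.
With the rebate, buyers effectively pay pb = ps − 13, where ps is the price sellers receive.
Demand in terms of ps becomes qd = 513 − 4.5(ps − 13) = 571.5 - 4.5ps. Setting this equal to supply: 571.5 - 4.5ps = -293 + 8.5ps, so ps = 66.5.
Buyers pay pb = 66.5 − 13 = 53.5; q' = -293 + 8.5·66.5 = 272.25.
The subsidy expands output by 272.25 − 234 = 38.25 past the efficient level; on those units the gap between marginal cost and willingness to pay runs from 0 up to 13.
DWL = ½ × 13 × 38.25 = 248.625.

Deadweight loss = $248.625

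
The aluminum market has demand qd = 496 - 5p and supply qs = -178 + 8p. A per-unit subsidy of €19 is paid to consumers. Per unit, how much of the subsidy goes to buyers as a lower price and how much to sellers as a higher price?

Buyers gain 152/13 per unit; sellers gain 95/13 per unit

Pre-subsidy: 496 - 5p = -178 + 8p gives p* = 674/13, q* = 3078/13.
With the rebate, buyers effectively pay pb = ps − 19, where ps is the price sellers receive.
Demand in terms of ps becomes qd = 496 − 5(ps − 19) = 591 - 5ps. Setting this equal to supply: 591 - 5ps = -178 + 8ps, so ps = 769/13.
Buyers pay pb = 769/13 − 19 = 522/13; q' = -178 + 8·(769/13) = 3838/13.
Buyers' price falls by p* − pb = 674/13 − 522/13 = 152/13; sellers' price rises by ps − p* = 769/13 − 674/13 = 95/13.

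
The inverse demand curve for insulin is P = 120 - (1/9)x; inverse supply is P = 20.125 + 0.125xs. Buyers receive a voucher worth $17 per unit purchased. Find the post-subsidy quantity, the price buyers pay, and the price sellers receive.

Pre-subsidy: 120 - (1/9)x = 20.125 + 0.125x gives x* = 423 and P* = 73.
With the rebate, buyers effectively pay Pb = Ps − 17, where Ps is the price sellers receive.
On the curves, Pb = 120 - (1/9)x and Ps = 20.125 + 0.125x; the wedge Ps − Pb = 17 gives 20.125 + 0.125x − (120 - (1/9)x) = 17, so x' = 495.
Then Pb = 120 − (1/9)·495 = 65 and Ps = 20.125 + 0.125·495 = 82.

x' = 495; buyers pay $65; sellers receive $82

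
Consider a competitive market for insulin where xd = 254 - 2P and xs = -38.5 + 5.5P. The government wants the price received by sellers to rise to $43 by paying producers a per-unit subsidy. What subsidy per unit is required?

Required subsidy s = $15 per unit

At a seller price of 43, quantity supplied is -38.5 + 5.5·43 = 198.
Buyers absorb 198 only when they pay Pb with 254 − 2·Pb = 198, i.e. Pb = 28.
s = Ps − Pb = 43 − 28 = 15.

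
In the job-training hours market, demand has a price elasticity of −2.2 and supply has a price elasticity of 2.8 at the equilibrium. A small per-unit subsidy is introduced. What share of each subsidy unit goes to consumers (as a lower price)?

For a small subsidy around the equilibrium, the benefit split depends on the relative slopes, which at a point are proportional to the elasticities.
Buyer share = εs/(εs + |εd|) = 2.8/(2.8 + 2.2) = 0.56; seller share = |εd|/(εs + |εd|) = 0.44.

Consumer share = 0.56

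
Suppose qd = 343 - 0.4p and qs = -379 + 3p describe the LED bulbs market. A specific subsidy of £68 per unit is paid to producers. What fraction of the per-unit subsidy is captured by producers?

Pre-subsidy: 343 - 0.4p = -379 + 3p gives p* = 3610/17, q* = 4387/17.
With the subsidy, sellers receive ps = pb + 68 for each unit, where pb is the price buyers pay.
Supply in terms of pb becomes qs = -379 + 3(pb + 68) = -175 + 3pb. Setting this equal to demand: 343 - 0.4pb = -175 + 3pb, so pb = 2590/17.
Sellers receive ps = 2590/17 + 68 = 3746/17; q' = 343 − 0.4·(2590/17) = 4795/17.
Buyers' price falls by p* − pb = 3610/17 − 2590/17 = 60; sellers' price rises by ps − p* = 3746/17 − 3610/17 = 8.
So producers capture 8/68 = 2/17 of each unit of subsidy.

Producer share = 2/17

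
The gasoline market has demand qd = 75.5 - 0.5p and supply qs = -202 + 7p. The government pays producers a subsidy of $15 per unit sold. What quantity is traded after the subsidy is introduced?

Pre-subsidy: 75.5 - 0.5p = -202 + 7p gives p* = 37, q* = 57.
With the subsidy, sellers receive ps = pb + 15 for each unit, where pb is the price buyers pay.
Supply in terms of pb becomes qs = -202 + 7(pb + 15) = -97 + 7pb. Setting this equal to demand: 75.5 - 0.5pb = -97 + 7pb, so pb = 23.
Sellers receive ps = 23 + 15 = 38; q' = 75.5 − 0.5·23 = 64.

q' = 64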